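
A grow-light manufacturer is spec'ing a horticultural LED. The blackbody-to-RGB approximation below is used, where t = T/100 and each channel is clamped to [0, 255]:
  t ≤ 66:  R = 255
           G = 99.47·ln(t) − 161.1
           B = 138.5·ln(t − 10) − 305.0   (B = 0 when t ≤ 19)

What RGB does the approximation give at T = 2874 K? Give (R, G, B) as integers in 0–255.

(255, 173, 101)

t = 2874/100 = 28.74; the t ≤ 66 branch applies.
R = 255 by definition for t ≤ 66.
G = 99.47·ln 28.74 − 161.1 = 99.47·3.3583 − 161.1 = 172.949.
B = 138.5·ln(28.74 − 10) − 305.0 = 138.5·ln 18.74 − 305.0 = 138.5·2.9307 − 305.0 = 100.896.
Rounded: (255, 173, 101).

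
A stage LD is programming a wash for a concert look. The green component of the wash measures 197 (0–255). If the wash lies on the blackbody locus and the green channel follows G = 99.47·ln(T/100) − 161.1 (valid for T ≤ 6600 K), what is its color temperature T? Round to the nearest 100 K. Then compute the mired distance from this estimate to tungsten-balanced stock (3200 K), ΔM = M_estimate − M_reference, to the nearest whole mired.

ln t = (197 + 161.1) / 99.47 = 3.6001.
t = e^3.6001 = 36.601.
T = 100·t = 3660 K → 3700 K to the nearest 100 K.
M_estimate = 10⁶/3700 = 270.27; M_reference = 10⁶/3200 = 312.50.
ΔM = 270.27 − 312.50 = -42.23 → -42 mireds.

-42 mireds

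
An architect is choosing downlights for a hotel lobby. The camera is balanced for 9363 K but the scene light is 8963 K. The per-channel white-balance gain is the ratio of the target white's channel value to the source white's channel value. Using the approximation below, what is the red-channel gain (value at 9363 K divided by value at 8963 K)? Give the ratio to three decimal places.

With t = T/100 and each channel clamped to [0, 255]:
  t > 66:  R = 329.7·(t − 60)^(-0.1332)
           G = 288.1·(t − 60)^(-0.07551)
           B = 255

0.983

At 8963 K (t = 89.63):
  R = 329.7·(89.63 − 60)^(-0.1332) = 329.7·29.63^(-0.1332) = 329.7·0.63674 = 209.935.
At 9363 K (t = 93.63):
  R = 329.7·(93.63 − 60)^(-0.1332) = 329.7·33.63^(-0.1332) = 329.7·0.62609 = 206.423.
Gain = 206.423 / 209.935 = 0.9833 → 0.983.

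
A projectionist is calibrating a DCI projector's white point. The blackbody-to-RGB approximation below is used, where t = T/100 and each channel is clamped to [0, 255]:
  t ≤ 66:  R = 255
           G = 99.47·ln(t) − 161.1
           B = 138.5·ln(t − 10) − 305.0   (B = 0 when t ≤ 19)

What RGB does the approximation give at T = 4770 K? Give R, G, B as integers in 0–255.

t = 4770/100 = 47.7; the t ≤ 66 branch applies.
R = 255 by definition for t ≤ 66.
G = 99.47·ln 47.7 − 161.1 = 99.47·3.8649 − 161.1 = 223.345.
B = 138.5·ln(47.7 − 10) − 305.0 = 138.5·ln 37.7 − 305.0 = 138.5·3.6297 − 305.0 = 197.708.
Rounded: (255, 223, 198).

R=255, G=223, B=198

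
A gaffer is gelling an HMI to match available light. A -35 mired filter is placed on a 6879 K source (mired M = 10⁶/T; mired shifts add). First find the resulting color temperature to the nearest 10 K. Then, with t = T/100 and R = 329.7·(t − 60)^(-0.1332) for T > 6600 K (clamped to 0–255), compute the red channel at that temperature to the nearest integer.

M_in = 10⁶/6879 = 145.37; M_out = 145.37 + (-35) = 110.37.
T_out = 10⁶/110.37 = 9060.4 K → 9060 K; t = 90.6.
R = 329.7·(90.6 − 60)^(-0.1332) = 329.7·30.6^(-0.1332) = 329.7·0.63402 = 209.036.
Rounded: 209.

209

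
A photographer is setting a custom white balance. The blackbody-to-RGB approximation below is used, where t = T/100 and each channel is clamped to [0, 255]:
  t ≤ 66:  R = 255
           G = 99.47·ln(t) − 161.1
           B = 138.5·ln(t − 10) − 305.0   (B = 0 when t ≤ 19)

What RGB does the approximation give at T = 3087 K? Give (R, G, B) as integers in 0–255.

t = 3087/100 = 30.87; the t ≤ 66 branch applies.
R = 255 by definition for t ≤ 66.
G = 99.47·ln 30.87 − 161.1 = 99.47·3.4298 − 161.1 = 180.061.
B = 138.5·ln(30.87 − 10) − 305.0 = 138.5·ln 20.87 − 305.0 = 138.5·3.0383 − 305.0 = 115.806.
Rounded: (255, 180, 116).

(255, 180, 116)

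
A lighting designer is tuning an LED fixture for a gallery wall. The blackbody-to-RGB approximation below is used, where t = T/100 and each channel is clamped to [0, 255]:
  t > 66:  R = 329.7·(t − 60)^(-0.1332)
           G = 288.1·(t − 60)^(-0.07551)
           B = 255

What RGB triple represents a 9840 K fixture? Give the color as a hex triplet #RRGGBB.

t = 9840/100 = 98.4; the t > 66 branch applies.
R = 329.7·(98.4 − 60)^(-0.1332) = 329.7·38.4^(-0.1332) = 329.7·0.61513 = 202.808.
G = 288.1·(98.4 − 60)^(-0.07551) = 288.1·38.4^(-0.07551) = 288.1·0.75922 = 218.731.
B = 255 by definition for t > 66.
Rounded: (203, 219, 255).
In hex: #CBDBFF.

#CBDBFF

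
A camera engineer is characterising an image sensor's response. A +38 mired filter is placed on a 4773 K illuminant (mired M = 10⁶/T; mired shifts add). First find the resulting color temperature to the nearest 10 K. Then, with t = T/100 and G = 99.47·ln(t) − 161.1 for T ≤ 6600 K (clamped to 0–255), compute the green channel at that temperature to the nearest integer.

207

M_in = 10⁶/4773 = 209.51; M_out = 209.51 + (+38) = 247.51.
T_out = 10⁶/247.51 = 4040.2 K → 4040 K; t = 40.4.
G = 99.47·ln 40.4 − 161.1 = 99.47·3.6988 − 161.1 = 206.823.
Rounded: 207.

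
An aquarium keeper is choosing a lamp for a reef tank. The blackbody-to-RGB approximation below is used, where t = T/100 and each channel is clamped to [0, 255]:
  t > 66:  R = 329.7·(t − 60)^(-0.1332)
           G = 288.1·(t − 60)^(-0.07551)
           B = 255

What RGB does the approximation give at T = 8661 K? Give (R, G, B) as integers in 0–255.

(213, 225, 255)

t = 8661/100 = 86.61; the t > 66 branch applies.
R = 329.7·(86.61 − 60)^(-0.1332) = 329.7·26.61^(-0.1332) = 329.7·0.64593 = 212.962.
G = 288.1·(86.61 − 60)^(-0.07551) = 288.1·26.61^(-0.07551) = 288.1·0.78054 = 224.873.
B = 255 by definition for t > 66.
Rounded: (213, 225, 255).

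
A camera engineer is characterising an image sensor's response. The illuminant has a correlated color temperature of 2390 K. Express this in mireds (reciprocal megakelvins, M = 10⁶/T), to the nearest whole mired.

418 mireds

M = 10⁶ / 2390 = 418.410 → 418 mireds.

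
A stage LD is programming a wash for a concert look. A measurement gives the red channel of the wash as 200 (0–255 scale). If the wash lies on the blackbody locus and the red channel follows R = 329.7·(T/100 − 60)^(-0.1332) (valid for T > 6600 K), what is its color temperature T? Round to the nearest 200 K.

10200 K

(t − 60)^(-0.1332) = 200/329.7 = 0.60661.
t − 60 = 0.60661^(1/-0.1332) = 0.60661^(-7.508) = 42.638, so t = 102.638.
T = 100·t = 10264 K → 10200 K to the nearest 200 K.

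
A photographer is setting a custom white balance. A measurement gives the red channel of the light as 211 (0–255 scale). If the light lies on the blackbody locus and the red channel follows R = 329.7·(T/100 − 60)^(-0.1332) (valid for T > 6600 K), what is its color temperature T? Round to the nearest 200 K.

8800 K

(t − 60)^(-0.1332) = 211/329.7 = 0.63998.
t − 60 = 0.63998^(1/-0.1332) = 0.63998^(-7.508) = 28.525, so t = 88.525.
T = 100·t = 8853 K → 8800 K to the nearest 200 K.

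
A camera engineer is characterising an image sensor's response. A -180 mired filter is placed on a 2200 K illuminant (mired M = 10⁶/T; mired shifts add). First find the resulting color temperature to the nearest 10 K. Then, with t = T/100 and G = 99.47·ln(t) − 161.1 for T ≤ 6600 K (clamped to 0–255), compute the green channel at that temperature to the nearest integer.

196

M_in = 10⁶/2200 = 454.55; M_out = 454.55 + (-180) = 274.55.
T_out = 10⁶/274.55 = 3642.4 K → 3640 K; t = 36.4.
G = 99.47·ln 36.4 − 161.1 = 99.47·3.5946 − 161.1 = 196.452.
Rounded: 196.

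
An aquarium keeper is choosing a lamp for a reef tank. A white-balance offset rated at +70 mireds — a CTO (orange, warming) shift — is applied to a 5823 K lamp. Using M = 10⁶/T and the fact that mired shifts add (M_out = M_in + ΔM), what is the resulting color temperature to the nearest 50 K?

M_in = 10⁶/5823 = 171.73 mireds.
M_out = 171.73 + (+70) = 241.73 mireds.
T_out = 10⁶/241.73 = 4136.8 K → 4150 K.

4150 K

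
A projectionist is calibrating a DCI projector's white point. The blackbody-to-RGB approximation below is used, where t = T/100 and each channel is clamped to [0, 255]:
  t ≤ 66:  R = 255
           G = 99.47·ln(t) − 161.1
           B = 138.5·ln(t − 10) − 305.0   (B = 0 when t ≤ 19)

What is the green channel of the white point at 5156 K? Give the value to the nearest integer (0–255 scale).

231

t = 5156/100 = 51.56; the t ≤ 66 branch applies.
G = 99.47·ln 51.56 − 161.1 = 99.47·3.9427 − 161.1 = 231.085.
Rounded: 231.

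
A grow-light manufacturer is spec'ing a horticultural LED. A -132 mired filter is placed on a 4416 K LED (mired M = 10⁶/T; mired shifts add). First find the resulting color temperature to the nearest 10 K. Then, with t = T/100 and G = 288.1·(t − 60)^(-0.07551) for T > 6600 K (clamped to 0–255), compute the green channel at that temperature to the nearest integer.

M_in = 10⁶/4416 = 226.45; M_out = 226.45 + (-132) = 94.45.
T_out = 10⁶/94.45 = 10587.7 K → 10590 K; t = 105.9.
G = 288.1·(105.9 − 60)^(-0.07551) = 288.1·45.9^(-0.07551) = 288.1·0.74906 = 215.804.
Rounded: 216.

216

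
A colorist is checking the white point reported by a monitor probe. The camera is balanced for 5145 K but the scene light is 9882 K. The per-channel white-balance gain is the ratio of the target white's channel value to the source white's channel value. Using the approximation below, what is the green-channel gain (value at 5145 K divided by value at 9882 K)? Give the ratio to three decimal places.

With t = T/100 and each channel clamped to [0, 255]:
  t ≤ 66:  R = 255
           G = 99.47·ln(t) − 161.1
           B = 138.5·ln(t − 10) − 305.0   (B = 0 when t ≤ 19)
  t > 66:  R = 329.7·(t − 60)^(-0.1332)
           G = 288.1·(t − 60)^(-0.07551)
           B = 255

1.056

At 9882 K (t = 98.82):
  G = 288.1·(98.82 − 60)^(-0.07551) = 288.1·38.82^(-0.07551) = 288.1·0.75860 = 218.551.
At 5145 K (t = 51.45):
  G = 99.47·ln 51.45 − 161.1 = 99.47·3.9406 − 161.1 = 230.873.
Gain = 230.873 / 218.551 = 1.0564 → 1.056.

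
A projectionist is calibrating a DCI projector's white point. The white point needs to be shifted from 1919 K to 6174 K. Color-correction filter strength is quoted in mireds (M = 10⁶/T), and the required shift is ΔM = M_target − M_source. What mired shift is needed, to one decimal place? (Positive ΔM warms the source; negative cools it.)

M_source = 10⁶/1919 = 521.105; M_target = 10⁶/6174 = 161.970.
ΔM = 161.970 − 521.105 = -359.135 → -359.1 mireds, a cooling shift.

-359.1 mireds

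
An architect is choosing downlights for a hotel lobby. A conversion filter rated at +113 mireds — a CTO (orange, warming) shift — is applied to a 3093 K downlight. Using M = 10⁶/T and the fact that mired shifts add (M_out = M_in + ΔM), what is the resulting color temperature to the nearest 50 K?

2300 K

M_in = 10⁶/3093 = 323.31 mireds.
M_out = 323.31 + (+113) = 436.31 mireds.
T_out = 10⁶/436.31 = 2291.9 K → 2300 K.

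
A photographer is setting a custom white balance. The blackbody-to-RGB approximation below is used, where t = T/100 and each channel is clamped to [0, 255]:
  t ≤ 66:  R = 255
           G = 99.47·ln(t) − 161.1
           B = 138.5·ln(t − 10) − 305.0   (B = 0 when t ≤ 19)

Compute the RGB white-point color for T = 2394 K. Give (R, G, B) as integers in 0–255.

(255, 155, 60)

t = 2394/100 = 23.94; the t ≤ 66 branch applies.
R = 255 by definition for t ≤ 66.
G = 99.47·ln 23.94 − 161.1 = 99.47·3.1756 − 161.1 = 154.772.
B = 138.5·ln(23.94 − 10) − 305.0 = 138.5·ln 13.94 − 305.0 = 138.5·2.6348 − 305.0 = 59.915.
Rounded: (255, 155, 60).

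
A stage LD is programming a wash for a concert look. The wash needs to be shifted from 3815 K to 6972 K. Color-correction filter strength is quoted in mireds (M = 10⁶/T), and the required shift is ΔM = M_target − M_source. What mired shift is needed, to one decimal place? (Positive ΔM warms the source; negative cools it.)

-118.7 mireds

M_source = 10⁶/3815 = 262.123; M_target = 10⁶/6972 = 143.431.
ΔM = 143.431 − 262.123 = -118.692 → -118.7 mireds, a cooling shift.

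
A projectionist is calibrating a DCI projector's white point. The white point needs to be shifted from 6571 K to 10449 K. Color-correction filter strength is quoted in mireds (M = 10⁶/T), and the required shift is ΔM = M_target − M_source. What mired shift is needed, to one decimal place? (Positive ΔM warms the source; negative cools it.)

M_source = 10⁶/6571 = 152.184; M_target = 10⁶/10449 = 95.703.
ΔM = 95.703 − 152.184 = -56.481 → -56.5 mireds, a cooling shift.

-56.5 mireds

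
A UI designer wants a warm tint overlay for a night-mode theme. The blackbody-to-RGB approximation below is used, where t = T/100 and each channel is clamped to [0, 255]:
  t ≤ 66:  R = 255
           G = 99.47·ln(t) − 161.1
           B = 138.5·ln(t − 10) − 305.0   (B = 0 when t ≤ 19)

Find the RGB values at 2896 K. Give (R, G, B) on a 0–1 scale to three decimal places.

(1.000, 0.681, 0.402)

t = 2896/100 = 28.96; the t ≤ 66 branch applies.
R = 255 by definition for t ≤ 66.
G = 99.47·ln 28.96 − 161.1 = 99.47·3.3659 − 161.1 = 173.708.
B = 138.5·ln(28.96 − 10) − 305.0 = 138.5·ln 18.96 − 305.0 = 138.5·2.9423 − 305.0 = 102.513.
Dividing each by 255: (1.0000, 0.6812, 0.4020) → (1.000, 0.681, 0.402).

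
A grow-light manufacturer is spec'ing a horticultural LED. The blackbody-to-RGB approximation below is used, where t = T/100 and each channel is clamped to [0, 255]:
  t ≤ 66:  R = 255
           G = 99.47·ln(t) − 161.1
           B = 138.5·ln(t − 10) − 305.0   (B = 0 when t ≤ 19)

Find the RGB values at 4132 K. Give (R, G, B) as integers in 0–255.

(255, 209, 172)

t = 4132/100 = 41.32; the t ≤ 66 branch applies.
R = 255 by definition for t ≤ 66.
G = 99.47·ln 41.32 − 161.1 = 99.47·3.7213 − 161.1 = 209.062.
B = 138.5·ln(41.32 − 10) − 305.0 = 138.5·ln 31.32 − 305.0 = 138.5·3.4443 − 305.0 = 172.030.
Rounded: (255, 209, 172).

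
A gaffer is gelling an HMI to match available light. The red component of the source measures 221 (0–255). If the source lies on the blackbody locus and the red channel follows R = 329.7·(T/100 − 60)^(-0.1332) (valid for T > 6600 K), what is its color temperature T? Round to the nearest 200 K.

(t − 60)^(-0.1332) = 221/329.7 = 0.67031.
t − 60 = 0.67031^(1/-0.1332) = 0.67031^(-7.508) = 20.149, so t = 80.149.
T = 100·t = 8015 K → 8000 K to the nearest 200 K.

8000 K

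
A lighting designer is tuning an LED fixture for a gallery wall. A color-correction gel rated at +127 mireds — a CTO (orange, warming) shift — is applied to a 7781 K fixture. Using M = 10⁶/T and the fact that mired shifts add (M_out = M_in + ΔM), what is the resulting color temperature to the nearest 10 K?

3910 K

M_in = 10⁶/7781 = 128.52 mireds.
M_out = 128.52 + (+127) = 255.52 mireds.
T_out = 10⁶/255.52 = 3913.6 K → 3910 K.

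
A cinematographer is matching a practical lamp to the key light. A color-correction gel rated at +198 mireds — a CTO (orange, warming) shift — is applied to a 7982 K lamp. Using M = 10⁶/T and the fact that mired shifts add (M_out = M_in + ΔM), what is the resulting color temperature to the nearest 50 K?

3100 K

M_in = 10⁶/7982 = 125.28 mireds.
M_out = 125.28 + (+198) = 323.28 mireds.
T_out = 10⁶/323.28 = 3093.3 K → 3100 K.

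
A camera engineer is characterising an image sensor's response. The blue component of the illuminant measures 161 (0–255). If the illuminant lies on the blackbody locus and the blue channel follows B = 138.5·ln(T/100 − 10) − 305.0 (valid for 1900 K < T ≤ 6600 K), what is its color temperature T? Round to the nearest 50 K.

ln(t − 10) = (161 + 305.0) / 138.5 = 3.3646.
t − 10 = e^3.3646 = 28.923, so t = 38.923.
T = 100·t = 3892 K → 3900 K to the nearest 50 K.

3900 K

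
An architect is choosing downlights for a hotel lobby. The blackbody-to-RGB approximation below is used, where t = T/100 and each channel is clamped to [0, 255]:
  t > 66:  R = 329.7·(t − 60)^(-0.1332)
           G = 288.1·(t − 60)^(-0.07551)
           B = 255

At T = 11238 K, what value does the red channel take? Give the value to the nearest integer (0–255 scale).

t = 11238/100 = 112.38; the t > 66 branch applies.
R = 329.7·(112.38 − 60)^(-0.1332) = 329.7·52.38^(-0.1332) = 329.7·0.59021 = 194.593.
Rounded: 195.

195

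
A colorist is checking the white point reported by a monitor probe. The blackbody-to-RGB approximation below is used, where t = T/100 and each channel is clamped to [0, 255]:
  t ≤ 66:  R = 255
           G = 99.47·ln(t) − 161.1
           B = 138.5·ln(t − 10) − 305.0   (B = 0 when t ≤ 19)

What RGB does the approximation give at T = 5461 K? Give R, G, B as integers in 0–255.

R=255, G=237, B=221

t = 5461/100 = 54.61; the t ≤ 66 branch applies.
R = 255 by definition for t ≤ 66.
G = 99.47·ln 54.61 − 161.1 = 99.47·4.0002 − 161.1 = 236.802.
B = 138.5·ln(54.61 − 10) − 305.0 = 138.5·ln 44.61 − 305.0 = 138.5·3.7980 − 305.0 = 221.017.
Rounded: (255, 237, 221).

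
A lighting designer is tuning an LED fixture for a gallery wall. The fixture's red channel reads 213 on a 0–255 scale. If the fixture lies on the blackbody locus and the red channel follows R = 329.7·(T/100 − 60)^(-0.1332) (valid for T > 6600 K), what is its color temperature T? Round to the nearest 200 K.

8600 K

(t − 60)^(-0.1332) = 213/329.7 = 0.64604.
t − 60 = 0.64604^(1/-0.1332) = 0.64604^(-7.508) = 26.575, so t = 86.575.
T = 100·t = 8657 K → 8600 K to the nearest 200 K.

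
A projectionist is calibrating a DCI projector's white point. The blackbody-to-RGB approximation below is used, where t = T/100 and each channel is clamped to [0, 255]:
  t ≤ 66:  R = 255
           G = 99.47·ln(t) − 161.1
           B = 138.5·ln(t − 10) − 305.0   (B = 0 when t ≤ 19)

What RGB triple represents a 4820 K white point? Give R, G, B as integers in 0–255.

t = 4820/100 = 48.2; the t ≤ 66 branch applies.
R = 255 by definition for t ≤ 66.
G = 99.47·ln 48.2 − 161.1 = 99.47·3.8754 − 161.1 = 224.382.
B = 138.5·ln(48.2 − 10) − 305.0 = 138.5·ln 38.2 − 305.0 = 138.5·3.6428 − 305.0 = 199.533.
Rounded: (255, 224, 200).

R=255, G=224, B=200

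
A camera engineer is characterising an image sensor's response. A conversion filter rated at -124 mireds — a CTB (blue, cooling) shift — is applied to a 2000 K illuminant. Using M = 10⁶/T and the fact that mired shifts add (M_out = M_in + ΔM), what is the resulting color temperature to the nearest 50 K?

M_in = 10⁶/2000 = 500.00 mireds.
M_out = 500.00 + (-124) = 376.00 mireds.
T_out = 10⁶/376.00 = 2659.6 K → 2650 K.

2650 K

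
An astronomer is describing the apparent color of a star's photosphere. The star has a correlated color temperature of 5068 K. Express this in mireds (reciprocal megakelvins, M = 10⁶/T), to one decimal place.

M = 10⁶ / 5068 = 197.316 → 197.3 mireds.

197.3 mireds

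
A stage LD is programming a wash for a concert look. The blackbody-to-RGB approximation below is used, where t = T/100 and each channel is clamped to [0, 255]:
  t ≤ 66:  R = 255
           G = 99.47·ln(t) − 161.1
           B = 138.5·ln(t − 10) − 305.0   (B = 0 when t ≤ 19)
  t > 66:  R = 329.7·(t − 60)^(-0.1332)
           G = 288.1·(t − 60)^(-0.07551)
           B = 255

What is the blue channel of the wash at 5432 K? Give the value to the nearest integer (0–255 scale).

t = 5432/100 = 54.32; the t ≤ 66 branch applies.
B = 138.5·ln(54.32 − 10) − 305.0 = 138.5·ln 44.32 − 305.0 = 138.5·3.7914 − 305.0 = 220.114.
Rounded: 220.

220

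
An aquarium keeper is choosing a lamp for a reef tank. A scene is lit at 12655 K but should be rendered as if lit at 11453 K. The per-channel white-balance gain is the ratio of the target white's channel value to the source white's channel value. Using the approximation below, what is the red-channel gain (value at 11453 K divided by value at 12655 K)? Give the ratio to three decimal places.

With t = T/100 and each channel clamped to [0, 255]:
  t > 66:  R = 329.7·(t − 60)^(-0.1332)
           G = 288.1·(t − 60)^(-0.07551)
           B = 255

1.027

At 12655 K (t = 126.55):
  R = 329.7·(126.55 − 60)^(-0.1332) = 329.7·66.55^(-0.1332) = 329.7·0.57168 = 188.484.
At 11453 K (t = 114.53):
  R = 329.7·(114.53 − 60)^(-0.1332) = 329.7·54.53^(-0.1332) = 329.7·0.58706 = 193.553.
Gain = 193.553 / 188.484 = 1.0269 → 1.027.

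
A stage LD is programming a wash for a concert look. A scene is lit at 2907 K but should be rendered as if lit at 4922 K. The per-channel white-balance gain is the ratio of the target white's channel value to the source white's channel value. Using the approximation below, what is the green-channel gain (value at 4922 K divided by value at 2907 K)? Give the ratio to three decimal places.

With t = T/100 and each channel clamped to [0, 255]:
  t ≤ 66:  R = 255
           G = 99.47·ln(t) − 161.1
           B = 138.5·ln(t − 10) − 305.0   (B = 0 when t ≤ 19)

1.301

At 2907 K (t = 29.07):
  G = 99.47·ln 29.07 − 161.1 = 99.47·3.3697 − 161.1 = 174.085.
At 4922 K (t = 49.22):
  G = 99.47·ln 49.22 − 161.1 = 99.47·3.8963 − 161.1 = 226.465.
Gain = 226.465 / 174.085 = 1.3009 → 1.301.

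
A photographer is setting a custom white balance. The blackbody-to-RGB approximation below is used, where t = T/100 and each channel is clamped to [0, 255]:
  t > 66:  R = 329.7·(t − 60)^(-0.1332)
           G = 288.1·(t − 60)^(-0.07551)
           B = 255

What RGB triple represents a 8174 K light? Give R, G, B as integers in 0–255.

t = 8174/100 = 81.74; the t > 66 branch applies.
R = 329.7·(81.74 − 60)^(-0.1332) = 329.7·21.74^(-0.1332) = 329.7·0.66356 = 218.774.
G = 288.1·(81.74 − 60)^(-0.07551) = 288.1·21.74^(-0.07551) = 288.1·0.79254 = 228.332.
B = 255 by definition for t > 66.
Rounded: (219, 228, 255).

R=219, G=228, B=255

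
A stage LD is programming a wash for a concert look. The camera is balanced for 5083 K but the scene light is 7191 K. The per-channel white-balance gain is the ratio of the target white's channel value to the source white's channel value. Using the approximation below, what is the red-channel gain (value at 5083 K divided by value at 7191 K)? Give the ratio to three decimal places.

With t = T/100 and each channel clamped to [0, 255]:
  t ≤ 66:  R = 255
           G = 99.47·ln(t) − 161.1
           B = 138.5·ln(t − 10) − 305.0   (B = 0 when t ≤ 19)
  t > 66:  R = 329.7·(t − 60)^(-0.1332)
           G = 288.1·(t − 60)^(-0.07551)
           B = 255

1.076

At 7191 K (t = 71.91):
  R = 329.7·(71.91 − 60)^(-0.1332) = 329.7·11.91^(-0.1332) = 329.7·0.71893 = 237.032.
At 5083 K (t = 50.83):
  R = 255 by definition for t ≤ 66.
Gain = 255.000 / 237.032 = 1.0758 → 1.076.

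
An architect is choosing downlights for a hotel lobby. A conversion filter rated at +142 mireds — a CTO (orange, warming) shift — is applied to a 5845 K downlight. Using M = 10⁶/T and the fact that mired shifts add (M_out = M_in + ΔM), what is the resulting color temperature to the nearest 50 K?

3200 K

M_in = 10⁶/5845 = 171.09 mireds.
M_out = 171.09 + (+142) = 313.09 mireds.
T_out = 10⁶/313.09 = 3194.0 K → 3200 K.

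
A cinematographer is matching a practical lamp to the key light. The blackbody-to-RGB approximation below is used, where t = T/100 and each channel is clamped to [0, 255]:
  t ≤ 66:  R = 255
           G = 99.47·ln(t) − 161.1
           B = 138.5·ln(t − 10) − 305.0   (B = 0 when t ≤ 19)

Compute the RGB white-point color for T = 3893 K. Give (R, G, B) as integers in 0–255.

t = 3893/100 = 38.93; the t ≤ 66 branch applies.
R = 255 by definition for t ≤ 66.
G = 99.47·ln 38.93 − 161.1 = 99.47·3.6618 − 161.1 = 203.136.
B = 138.5·ln(38.93 − 10) − 305.0 = 138.5·ln 28.93 − 305.0 = 138.5·3.3649 − 305.0 = 161.036.
Rounded: (255, 203, 161).

(255, 203, 161)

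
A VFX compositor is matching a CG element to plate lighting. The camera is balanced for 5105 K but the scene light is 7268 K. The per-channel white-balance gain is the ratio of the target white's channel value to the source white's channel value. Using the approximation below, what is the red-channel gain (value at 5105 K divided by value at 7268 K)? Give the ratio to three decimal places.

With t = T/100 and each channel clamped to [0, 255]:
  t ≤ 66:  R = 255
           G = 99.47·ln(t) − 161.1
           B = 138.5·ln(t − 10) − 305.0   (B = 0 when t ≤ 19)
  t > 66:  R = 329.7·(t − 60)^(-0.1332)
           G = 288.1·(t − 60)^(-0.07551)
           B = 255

1.085

At 7268 K (t = 72.68):
  R = 329.7·(72.68 − 60)^(-0.1332) = 329.7·12.68^(-0.1332) = 329.7·0.71296 = 235.063.
At 5105 K (t = 51.05):
  R = 255 by definition for t ≤ 66.
Gain = 255.000 / 235.063 = 1.0848 → 1.085.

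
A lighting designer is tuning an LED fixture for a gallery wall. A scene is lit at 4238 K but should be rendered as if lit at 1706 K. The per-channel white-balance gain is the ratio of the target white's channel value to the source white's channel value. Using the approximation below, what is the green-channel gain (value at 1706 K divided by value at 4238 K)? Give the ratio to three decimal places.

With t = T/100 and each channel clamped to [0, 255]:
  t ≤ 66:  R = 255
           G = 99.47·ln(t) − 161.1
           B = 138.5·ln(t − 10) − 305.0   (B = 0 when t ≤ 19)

0.572

At 4238 K (t = 42.38):
  G = 99.47·ln 42.38 − 161.1 = 99.47·3.7467 − 161.1 = 211.582.
At 1706 K (t = 17.06):
  G = 99.47·ln 17.06 − 161.1 = 99.47·2.8367 − 161.1 = 121.070.
Gain = 121.070 / 211.582 = 0.5722 → 0.572.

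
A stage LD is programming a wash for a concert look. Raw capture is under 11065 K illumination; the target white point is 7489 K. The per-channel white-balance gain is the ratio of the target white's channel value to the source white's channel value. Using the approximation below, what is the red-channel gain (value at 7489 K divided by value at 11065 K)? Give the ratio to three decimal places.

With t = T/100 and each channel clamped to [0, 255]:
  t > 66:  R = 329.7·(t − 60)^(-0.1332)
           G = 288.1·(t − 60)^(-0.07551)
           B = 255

1.177

At 11065 K (t = 110.65):
  R = 329.7·(110.65 − 60)^(-0.1332) = 329.7·50.65^(-0.1332) = 329.7·0.59286 = 195.465.
At 7489 K (t = 74.89):
  R = 329.7·(74.89 − 60)^(-0.1332) = 329.7·14.89^(-0.1332) = 329.7·0.69786 = 230.086.
Gain = 230.086 / 195.465 = 1.1771 → 1.177.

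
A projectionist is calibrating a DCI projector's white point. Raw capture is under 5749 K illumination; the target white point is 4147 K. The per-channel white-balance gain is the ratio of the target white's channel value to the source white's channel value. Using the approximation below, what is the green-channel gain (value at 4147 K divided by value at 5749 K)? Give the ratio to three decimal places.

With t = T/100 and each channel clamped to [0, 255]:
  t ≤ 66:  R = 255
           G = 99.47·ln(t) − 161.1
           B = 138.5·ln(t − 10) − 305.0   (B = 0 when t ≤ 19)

At 5749 K (t = 57.49):
  G = 99.47·ln 57.49 − 161.1 = 99.47·4.0516 − 161.1 = 241.914.
At 4147 K (t = 41.47):
  G = 99.47·ln 41.47 − 161.1 = 99.47·3.7250 − 161.1 = 209.423.
Gain = 209.423 / 241.914 = 0.8657 → 0.866.

0.866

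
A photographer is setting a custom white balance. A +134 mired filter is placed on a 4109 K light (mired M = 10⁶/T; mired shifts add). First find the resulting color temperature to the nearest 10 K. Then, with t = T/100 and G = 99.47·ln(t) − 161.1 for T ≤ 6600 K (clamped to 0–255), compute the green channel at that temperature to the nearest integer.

M_in = 10⁶/4109 = 243.37; M_out = 243.37 + (+134) = 377.37.
T_out = 10⁶/377.37 = 2649.9 K → 2650 K; t = 26.5.
G = 99.47·ln 26.5 − 161.1 = 99.47·3.2771 − 161.1 = 164.878.
Rounded: 165.

165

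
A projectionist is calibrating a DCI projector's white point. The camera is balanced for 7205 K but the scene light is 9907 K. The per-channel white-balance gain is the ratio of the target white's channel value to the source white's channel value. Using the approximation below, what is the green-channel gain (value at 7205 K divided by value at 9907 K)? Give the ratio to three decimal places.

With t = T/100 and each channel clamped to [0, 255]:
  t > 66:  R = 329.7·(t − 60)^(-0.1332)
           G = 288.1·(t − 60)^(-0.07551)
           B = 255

At 9907 K (t = 99.07):
  G = 288.1·(99.07 − 60)^(-0.07551) = 288.1·39.07^(-0.07551) = 288.1·0.75823 = 218.446.
At 7205 K (t = 72.05):
  G = 288.1·(72.05 − 60)^(-0.07551) = 288.1·12.05^(-0.07551) = 288.1·0.82866 = 238.736.
Gain = 238.736 / 218.446 = 1.0929 → 1.093.

1.093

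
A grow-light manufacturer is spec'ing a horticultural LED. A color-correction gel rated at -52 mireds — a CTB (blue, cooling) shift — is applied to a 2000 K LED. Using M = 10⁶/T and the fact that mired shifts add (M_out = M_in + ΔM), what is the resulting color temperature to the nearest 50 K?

M_in = 10⁶/2000 = 500.00 mireds.
M_out = 500.00 + (-52) = 448.00 mireds.
T_out = 10⁶/448.00 = 2232.1 K → 2250 K.

2250 K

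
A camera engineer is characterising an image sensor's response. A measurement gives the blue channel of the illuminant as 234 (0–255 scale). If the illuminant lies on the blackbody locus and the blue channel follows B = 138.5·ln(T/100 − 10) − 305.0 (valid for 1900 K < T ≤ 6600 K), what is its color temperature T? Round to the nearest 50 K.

5900 K

ln(t − 10) = (234 + 305.0) / 138.5 = 3.8917.
t − 10 = e^3.8917 = 48.994, so t = 58.994.
T = 100·t = 5899 K → 5900 K to the nearest 50 K.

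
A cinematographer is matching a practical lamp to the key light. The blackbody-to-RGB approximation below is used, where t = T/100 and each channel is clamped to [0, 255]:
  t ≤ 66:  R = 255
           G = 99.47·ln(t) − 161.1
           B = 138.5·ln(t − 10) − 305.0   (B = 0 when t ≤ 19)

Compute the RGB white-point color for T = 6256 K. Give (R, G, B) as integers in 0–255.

t = 6256/100 = 62.56; the t ≤ 66 branch applies.
R = 255 by definition for t ≤ 66.
G = 99.47·ln 62.56 − 161.1 = 99.47·4.1361 − 161.1 = 250.320.
B = 138.5·ln(62.56 − 10) − 305.0 = 138.5·ln 52.56 − 305.0 = 138.5·3.9620 − 305.0 = 243.731.
Rounded: (255, 250, 244).

(255, 250, 244)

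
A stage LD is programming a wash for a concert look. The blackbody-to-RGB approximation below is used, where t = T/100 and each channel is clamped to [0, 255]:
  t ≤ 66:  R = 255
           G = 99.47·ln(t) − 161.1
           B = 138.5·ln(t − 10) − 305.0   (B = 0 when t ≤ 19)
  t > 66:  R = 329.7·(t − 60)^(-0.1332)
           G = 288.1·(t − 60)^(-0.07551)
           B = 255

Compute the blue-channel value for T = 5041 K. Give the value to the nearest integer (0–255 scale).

t = 5041/100 = 50.41; the t ≤ 66 branch applies.
B = 138.5·ln(50.41 − 10) − 305.0 = 138.5·ln 40.41 − 305.0 = 138.5·3.6991 − 305.0 = 207.322.
Rounded: 207.

207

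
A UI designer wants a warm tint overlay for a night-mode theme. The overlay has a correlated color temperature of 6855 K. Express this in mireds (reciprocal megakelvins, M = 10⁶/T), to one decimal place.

145.9 mireds

M = 10⁶ / 6855 = 145.879 → 145.9 mireds.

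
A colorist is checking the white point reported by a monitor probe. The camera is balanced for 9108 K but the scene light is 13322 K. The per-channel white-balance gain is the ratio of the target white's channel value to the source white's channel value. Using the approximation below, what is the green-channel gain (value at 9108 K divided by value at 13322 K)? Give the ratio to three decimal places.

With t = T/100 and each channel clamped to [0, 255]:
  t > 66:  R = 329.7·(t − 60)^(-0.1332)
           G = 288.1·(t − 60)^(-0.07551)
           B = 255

1.067

At 13322 K (t = 133.22):
  G = 288.1·(133.22 − 60)^(-0.07551) = 288.1·73.22^(-0.07551) = 288.1·0.72311 = 208.327.
At 9108 K (t = 91.08):
  G = 288.1·(91.08 − 60)^(-0.07551) = 288.1·31.08^(-0.07551) = 288.1·0.77144 = 222.252.
Gain = 222.252 / 208.327 = 1.0668 → 1.067.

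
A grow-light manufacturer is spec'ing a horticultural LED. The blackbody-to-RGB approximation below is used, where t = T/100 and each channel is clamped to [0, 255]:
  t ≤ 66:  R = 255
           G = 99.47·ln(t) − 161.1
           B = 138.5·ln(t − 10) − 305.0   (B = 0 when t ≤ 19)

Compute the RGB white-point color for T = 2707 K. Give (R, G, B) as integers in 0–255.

t = 2707/100 = 27.07; the t ≤ 66 branch applies.
R = 255 by definition for t ≤ 66.
G = 99.47·ln 27.07 − 161.1 = 99.47·3.2984 − 161.1 = 166.994.
B = 138.5·ln(27.07 − 10) − 305.0 = 138.5·ln 17.07 − 305.0 = 138.5·2.8373 − 305.0 = 87.969.
Rounded: (255, 167, 88).

(255, 167, 88)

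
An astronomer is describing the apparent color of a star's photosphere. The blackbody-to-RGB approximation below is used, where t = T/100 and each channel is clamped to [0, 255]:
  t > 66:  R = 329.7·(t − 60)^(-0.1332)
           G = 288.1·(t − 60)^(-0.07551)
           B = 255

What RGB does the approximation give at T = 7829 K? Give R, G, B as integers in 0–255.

R=224, G=231, B=255

t = 7829/100 = 78.29; the t > 66 branch applies.
R = 329.7·(78.29 − 60)^(-0.1332) = 329.7·18.29^(-0.1332) = 329.7·0.67901 = 223.868.
G = 288.1·(78.29 − 60)^(-0.07551) = 288.1·18.29^(-0.07551) = 288.1·0.80295 = 231.331.
B = 255 by definition for t > 66.
Rounded: (224, 231, 255).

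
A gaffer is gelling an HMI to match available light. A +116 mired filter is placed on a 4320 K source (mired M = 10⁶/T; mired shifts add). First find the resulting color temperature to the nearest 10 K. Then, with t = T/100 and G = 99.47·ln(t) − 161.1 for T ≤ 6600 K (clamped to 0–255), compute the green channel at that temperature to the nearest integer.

173

M_in = 10⁶/4320 = 231.48; M_out = 231.48 + (+116) = 347.48.
T_out = 10⁶/347.48 = 2877.9 K → 2880 K; t = 28.8.
G = 99.47·ln 28.8 − 161.1 = 99.47·3.3604 − 161.1 = 173.157.
Rounded: 173.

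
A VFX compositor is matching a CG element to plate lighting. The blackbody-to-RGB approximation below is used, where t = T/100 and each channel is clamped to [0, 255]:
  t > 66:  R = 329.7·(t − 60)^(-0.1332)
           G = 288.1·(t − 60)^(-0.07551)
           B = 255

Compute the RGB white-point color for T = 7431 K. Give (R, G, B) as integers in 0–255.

t = 7431/100 = 74.31; the t > 66 branch applies.
R = 329.7·(74.31 − 60)^(-0.1332) = 329.7·14.31^(-0.1332) = 329.7·0.70157 = 231.306.
G = 288.1·(74.31 − 60)^(-0.07551) = 288.1·14.31^(-0.07551) = 288.1·0.81797 = 235.657.
B = 255 by definition for t > 66.
Rounded: (231, 236, 255).

(231, 236, 255)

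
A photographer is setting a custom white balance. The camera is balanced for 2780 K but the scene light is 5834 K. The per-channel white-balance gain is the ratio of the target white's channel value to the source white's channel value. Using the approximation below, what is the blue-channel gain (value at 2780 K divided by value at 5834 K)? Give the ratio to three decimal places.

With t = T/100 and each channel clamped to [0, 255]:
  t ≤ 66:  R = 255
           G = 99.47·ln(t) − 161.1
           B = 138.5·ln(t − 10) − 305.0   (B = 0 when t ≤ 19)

At 5834 K (t = 58.34):
  B = 138.5·ln(58.34 − 10) − 305.0 = 138.5·ln 48.34 − 305.0 = 138.5·3.8783 − 305.0 = 232.139.
At 2780 K (t = 27.8):
  B = 138.5·ln(27.8 − 10) − 305.0 = 138.5·ln 17.8 − 305.0 = 138.5·2.8792 − 305.0 = 93.769.
Gain = 93.769 / 232.139 = 0.4039 → 0.404.

0.404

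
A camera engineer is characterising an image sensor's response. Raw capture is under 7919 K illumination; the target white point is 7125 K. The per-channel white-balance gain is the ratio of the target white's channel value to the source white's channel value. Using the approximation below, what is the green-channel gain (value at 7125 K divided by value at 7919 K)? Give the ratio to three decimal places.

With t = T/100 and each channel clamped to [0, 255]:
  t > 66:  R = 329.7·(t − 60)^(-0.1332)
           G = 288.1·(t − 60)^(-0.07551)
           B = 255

1.041

At 7919 K (t = 79.19):
  G = 288.1·(79.19 − 60)^(-0.07551) = 288.1·19.19^(-0.07551) = 288.1·0.80005 = 230.493.
At 7125 K (t = 71.25):
  G = 288.1·(71.25 − 60)^(-0.07551) = 288.1·11.25^(-0.07551) = 288.1·0.83297 = 239.978.
Gain = 239.978 / 230.493 = 1.0411 → 1.041.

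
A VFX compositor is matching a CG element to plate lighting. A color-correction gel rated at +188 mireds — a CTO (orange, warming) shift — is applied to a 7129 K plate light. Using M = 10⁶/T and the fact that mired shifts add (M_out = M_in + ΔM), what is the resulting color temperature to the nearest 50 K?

3050 K

M_in = 10⁶/7129 = 140.27 mireds.
M_out = 140.27 + (+188) = 328.27 mireds.
T_out = 10⁶/328.27 = 3046.3 K → 3050 K.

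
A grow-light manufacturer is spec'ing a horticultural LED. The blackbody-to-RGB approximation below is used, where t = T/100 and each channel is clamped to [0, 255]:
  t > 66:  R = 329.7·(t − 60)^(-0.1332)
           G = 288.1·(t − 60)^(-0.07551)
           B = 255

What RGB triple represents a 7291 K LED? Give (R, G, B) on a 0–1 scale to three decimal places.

t = 7291/100 = 72.91; the t > 66 branch applies.
R = 329.7·(72.91 − 60)^(-0.1332) = 329.7·12.91^(-0.1332) = 329.7·0.71125 = 234.500.
G = 288.1·(72.91 − 60)^(-0.07551) = 288.1·12.91^(-0.07551) = 288.1·0.82435 = 237.497.
B = 255 by definition for t > 66.
Dividing each by 255: (0.9196, 0.9314, 1.0000) → (0.920, 0.931, 1.000).

(0.920, 0.931, 1.000)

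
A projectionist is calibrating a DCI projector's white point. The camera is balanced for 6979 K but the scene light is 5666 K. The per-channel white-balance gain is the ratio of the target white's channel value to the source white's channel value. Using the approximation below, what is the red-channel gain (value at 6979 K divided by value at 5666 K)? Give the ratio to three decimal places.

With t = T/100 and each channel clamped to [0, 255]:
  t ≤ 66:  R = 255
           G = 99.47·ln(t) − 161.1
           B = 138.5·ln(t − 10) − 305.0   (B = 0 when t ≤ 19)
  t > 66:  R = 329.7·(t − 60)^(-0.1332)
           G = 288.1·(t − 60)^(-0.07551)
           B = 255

At 5666 K (t = 56.66):
  R = 255 by definition for t ≤ 66.
At 6979 K (t = 69.79):
  R = 329.7·(69.79 − 60)^(-0.1332) = 329.7·9.79^(-0.1332) = 329.7·0.73795 = 243.303.
Gain = 243.303 / 255.000 = 0.9541 → 0.954.

0.954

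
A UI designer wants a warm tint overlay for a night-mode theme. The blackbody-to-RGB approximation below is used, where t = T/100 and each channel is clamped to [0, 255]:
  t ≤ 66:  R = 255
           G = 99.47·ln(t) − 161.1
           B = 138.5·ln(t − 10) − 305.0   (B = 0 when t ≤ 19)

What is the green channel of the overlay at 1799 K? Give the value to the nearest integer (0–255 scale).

t = 1799/100 = 17.99; the t ≤ 66 branch applies.
G = 99.47·ln 17.99 − 161.1 = 99.47·2.8898 − 161.1 = 126.350.
Rounded: 126.

126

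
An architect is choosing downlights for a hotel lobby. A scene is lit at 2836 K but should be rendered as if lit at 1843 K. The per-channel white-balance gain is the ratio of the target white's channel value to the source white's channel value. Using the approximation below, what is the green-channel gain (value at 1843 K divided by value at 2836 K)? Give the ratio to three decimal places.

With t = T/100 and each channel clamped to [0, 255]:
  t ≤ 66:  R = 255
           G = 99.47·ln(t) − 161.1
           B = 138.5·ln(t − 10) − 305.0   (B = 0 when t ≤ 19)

At 2836 K (t = 28.36):
  G = 99.47·ln 28.36 − 161.1 = 99.47·3.3450 − 161.1 = 171.625.
At 1843 K (t = 18.43):
  G = 99.47·ln 18.43 − 161.1 = 99.47·2.9140 − 161.1 = 128.754.
Gain = 128.754 / 171.625 = 0.7502 → 0.750.

0.750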